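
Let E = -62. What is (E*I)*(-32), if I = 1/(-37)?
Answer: -1984/37 ≈ -53.622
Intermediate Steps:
I = -1/37 ≈ -0.027027
(E*I)*(-32) = -62*(-1/37)*(-32) = (62/37)*(-32) = -1984/37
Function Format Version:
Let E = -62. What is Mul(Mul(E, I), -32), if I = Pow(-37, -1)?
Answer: Rational(-1984, 37) ≈ -53.622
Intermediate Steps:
I = Rational(-1, 37) ≈ -0.027027
Mul(Mul(E, I), -32) = Mul(Mul(-62, Rational(-1, 37)), -32) = Mul(Rational(62, 37), -32) = Rational(-1984, 37)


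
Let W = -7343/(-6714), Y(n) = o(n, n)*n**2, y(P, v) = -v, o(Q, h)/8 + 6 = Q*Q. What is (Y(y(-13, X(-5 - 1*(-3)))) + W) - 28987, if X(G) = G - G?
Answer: -194611375/6714 ≈ -28986.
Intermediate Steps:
o(Q, h) = -48 + 8*Q**2 (o(Q, h) = -48 + 8*(Q*Q) = -48 + 8*Q**2)
X(G) = 0
Y(n) = n**2*(-48 + 8*n**2) (Y(n) = (-48 + 8*n**2)*n**2 = n**2*(-48 + 8*n**2))
W = 7343/6714 (W = -7343*(-1/6714) = 7343/6714 ≈ 1.0937)
(Y(y(-13, X(-5 - 1*(-3)))) + W) - 28987 = (8*(-1*0)**2*(-6 + (-1*0)**2) + 7343/6714) - 28987 = (8*0**2*(-6 + 0**2) + 7343/6714) - 28987 = (8*0*(-6 + 0) + 7343/6714) - 28987 = (8*0*(-6) + 7343/6714) - 28987 = (0 + 7343/6714) - 28987 = 7343/6714 - 28987 = -194611375/6714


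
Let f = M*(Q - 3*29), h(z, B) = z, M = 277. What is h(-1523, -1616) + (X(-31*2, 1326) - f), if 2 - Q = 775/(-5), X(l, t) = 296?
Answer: -20617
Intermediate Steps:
Q = 157 (Q = 2 - 775/(-5) = 2 - 775*(-1)/5 = 2 - 1*(-155) = 2 + 155 = 157)
f = 19390 (f = 277*(157 - 3*29) = 277*(157 - 87) = 277*70 = 19390)
h(-1523, -1616) + (X(-31*2, 1326) - f) = -1523 + (296 - 1*19390) = -1523 + (296 - 19390) = -1523 - 19094 = -20617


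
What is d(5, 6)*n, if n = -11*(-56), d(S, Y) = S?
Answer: 3080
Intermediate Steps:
n = 616
d(5, 6)*n = 5*616 = 3080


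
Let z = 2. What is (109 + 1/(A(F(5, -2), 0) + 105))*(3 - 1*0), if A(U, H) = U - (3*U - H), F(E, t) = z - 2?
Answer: 11446/35 ≈ 327.03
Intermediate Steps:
F(E, t) = 0 (F(E, t) = 2 - 2 = 0)
A(U, H) = H - 2*U (A(U, H) = U - (-H + 3*U) = U + (H - 3*U) = H - 2*U)
(109 + 1/(A(F(5, -2), 0) + 105))*(3 - 1*0) = (109 + 1/((0 - 2*0) + 105))*(3 - 1*0) = (109 + 1/((0 + 0) + 105))*(3 + 0) = (109 + 1/(0 + 105))*3 = (109 + 1/105)*3 = (11446/105)*3 = 11446/35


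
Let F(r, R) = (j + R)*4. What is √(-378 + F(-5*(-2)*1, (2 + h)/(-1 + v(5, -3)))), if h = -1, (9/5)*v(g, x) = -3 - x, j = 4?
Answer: I*√366 ≈ 19.131*I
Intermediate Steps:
v(g, x) = -5/3 - 5*x/9 (v(g, x) = 5*(-3 - x)/9 = -5/3 - 5*x/9)
F(r, R) = 16 + 4*R (F(r, R) = (4 + R)*4 = 16 + 4*R)
√(-378 + F(-5*(-2)*1, (2 + h)/(-1 + v(5, -3)))) = √(-378 + (16 + 4*((2 - 1)/(-1 + (-5/3 - 5/9*(-3)))))) = √(-378 + (16 + 4*(1/(-1 + (-5/3 + 5/3))))) = √(-378 + (16 + 4*(1/(-1 + 0)))) = √(-378 + (16 + 4*(1/(-1)))) = √(-378 + (16 + 4*(1*(-1)))) = √(-378 + (16 + 4*(-1))) = √(-378 + (16 - 4)) = √(-378 + 12) = √(-366) = I*√366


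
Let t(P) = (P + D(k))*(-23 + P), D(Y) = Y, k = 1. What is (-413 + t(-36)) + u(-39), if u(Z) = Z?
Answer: 1613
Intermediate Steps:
t(P) = (1 + P)*(-23 + P) (t(P) = (P + 1)*(-23 + P) = (1 + P)*(-23 + P))
(-413 + t(-36)) + u(-39) = (-413 + (-23 + (-36)² - 22*(-36))) - 39 = (-413 + (-23 + 1296 + 792)) - 39 = (-413 + 2065) - 39 = 1652 - 39 = 1613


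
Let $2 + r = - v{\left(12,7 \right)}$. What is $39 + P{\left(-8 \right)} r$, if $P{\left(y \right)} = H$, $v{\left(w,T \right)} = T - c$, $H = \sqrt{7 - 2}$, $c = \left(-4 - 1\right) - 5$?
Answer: $39 - 19 \sqrt{5} \approx -3.4853$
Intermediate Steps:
$c = -10$ ($c = -5 - 5 = -10$)
$H = \sqrt{5} \approx 2.2361$
$v{\left(w,T \right)} = 10 + T$ ($v{\left(w,T \right)} = T - -10 = T + 10 = 10 + T$)
$P{\left(y \right)} = \sqrt{5}$
$r = -19$ ($r = -2 - \left(10 + 7\right) = -2 - 17 = -19$)
$39 + P{\left(-8 \right)} r = 39 + \sqrt{5} \left(-19\right) = 39 - 19 \sqrt{5}$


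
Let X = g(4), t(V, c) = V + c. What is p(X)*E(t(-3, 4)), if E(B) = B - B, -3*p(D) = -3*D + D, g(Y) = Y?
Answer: 0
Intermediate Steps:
X = 4
p(D) = 2*D/3 (p(D) = -(-3*D + D)/3 = -(-2)*D/3 = 2*D/3)
E(B) = 0
p(X)*E(t(-3, 4)) = ((2/3)*4)*0 = (8/3)*0 = 0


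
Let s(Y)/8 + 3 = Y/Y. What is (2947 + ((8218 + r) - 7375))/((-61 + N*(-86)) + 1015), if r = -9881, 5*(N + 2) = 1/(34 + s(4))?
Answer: -274095/50627 ≈ -5.4140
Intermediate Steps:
s(Y) = -16 (s(Y) = -24 + 8*(Y/Y) = -24 + 8*1 = -24 + 8 = -16)
N = -179/90 (N = -2 + 1/(5*(34 - 16)) = -2 + (⅕)/18 = -2 + (⅕)*(1/18) = -2 + 1/90 = -179/90 ≈ -1.9889)
(2947 + ((8218 + r) - 7375))/((-61 + N*(-86)) + 1015) = (2947 + ((8218 - 9881) - 7375))/((-61 - 179/90*(-86)) + 1015) = (2947 + (-1663 - 7375))/((-61 + 7697/45) + 1015) = (2947 - 9038)/(4952/45 + 1015) = -6091/50627/45 = -6091*45/50627 = -274095/50627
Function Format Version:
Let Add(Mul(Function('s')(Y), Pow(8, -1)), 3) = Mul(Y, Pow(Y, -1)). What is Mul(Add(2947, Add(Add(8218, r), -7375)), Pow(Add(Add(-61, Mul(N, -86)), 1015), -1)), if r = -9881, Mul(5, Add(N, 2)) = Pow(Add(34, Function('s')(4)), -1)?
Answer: Rational(-274095, 50627) ≈ -5.4140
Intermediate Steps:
Function('s')(Y) = -16 (Function('s')(Y) = Add(-24, Mul(8, Mul(Y, Pow(Y, -1)))) = Add(-24, Mul(8, 1)) = Add(-24, 8) = -16)
N = Rational(-179, 90) (N = Add(-2, Mul(Rational(1, 5), Pow(Add(34, -16), -1))) = Add(-2, Mul(Rational(1, 5), Pow(18, -1))) = Add(-2, Mul(Rational(1, 5), Rational(1, 18))) = Add(-2, Rational(1, 90)) = Rational(-179, 90) ≈ -1.9889)
Mul(Add(2947, Add(Add(8218, r), -7375)), Pow(Add(Add(-61, Mul(N, -86)), 1015), -1)) = Mul(Add(2947, Add(Add(8218, -9881), -7375)), Pow(Add(Add(-61, Mul(Rational(-179, 90), -86)), 1015), -1)) = Mul(Add(2947, Add(-1663, -7375)), Pow(Add(Add(-61, Rational(7697, 45)), 1015), -1)) = Mul(Add(2947, -9038), Pow(Add(Rational(4952, 45), 1015), -1)) = Mul(-6091, Pow(Rational(50627, 45), -1)) = Mul(-6091, Rational(45, 50627)) = Rational(-274095, 50627)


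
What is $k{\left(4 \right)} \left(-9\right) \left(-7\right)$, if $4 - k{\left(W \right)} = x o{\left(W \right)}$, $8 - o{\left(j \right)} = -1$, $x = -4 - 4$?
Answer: $4788$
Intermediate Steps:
$x = -8$
$o{\left(j \right)} = 9$ ($o{\left(j \right)} = 8 - -1 = 8 + 1 = 9$)
$k{\left(W \right)} = 76$ ($k{\left(W \right)} = 4 - \left(-8\right) 9 = 4 - -72 = 4 + 72 = 76$)
$k{\left(4 \right)} \left(-9\right) \left(-7\right) = 76 \left(-9\right) \left(-7\right) = \left(-684\right) \left(-7\right) = 4788$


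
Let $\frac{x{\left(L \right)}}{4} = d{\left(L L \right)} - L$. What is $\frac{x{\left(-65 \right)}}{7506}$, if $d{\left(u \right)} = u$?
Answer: $\frac{2860}{1251} \approx 2.2862$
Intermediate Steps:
$x{\left(L \right)} = - 4 L + 4 L^{2}$ ($x{\left(L \right)} = 4 \left(L L - L\right) = 4 \left(L^{2} - L\right) = - 4 L + 4 L^{2}$)
$\frac{x{\left(-65 \right)}}{7506} = \frac{4 \left(-65\right) \left(-1 - 65\right)}{7506} = 4 \left(-65\right) \left(-66\right) \frac{1}{7506} = 17160 \cdot \frac{1}{7506} = \frac{2860}{1251}$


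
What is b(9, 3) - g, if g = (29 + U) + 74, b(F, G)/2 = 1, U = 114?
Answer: -215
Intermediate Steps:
b(F, G) = 2 (b(F, G) = 2*1 = 2)
g = 217 (g = (29 + 114) + 74 = 143 + 74 = 217)
b(9, 3) - g = 2 - 1*217 = 2 - 217 = -215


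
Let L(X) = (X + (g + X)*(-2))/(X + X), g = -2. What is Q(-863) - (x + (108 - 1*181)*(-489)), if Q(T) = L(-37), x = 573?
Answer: -2684021/74 ≈ -36271.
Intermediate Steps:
L(X) = (4 - X)/(2*X) (L(X) = (X + (-2 + X)*(-2))/(X + X) = (X + (4 - 2*X))/((2*X)) = (4 - X)*(1/(2*X)) = (4 - X)/(2*X))
Q(T) = -41/74 (Q(T) = (1/2)*(4 - 1*(-37))/(-37) = (1/2)*(-1/37)*(4 + 37) = (1/2)*(-1/37)*41 = -41/74)
Q(-863) - (x + (108 - 1*181)*(-489)) = -41/74 - (573 + (108 - 1*181)*(-489)) = -41/74 - (573 + (108 - 181)*(-489)) = -41/74 - (573 - 73*(-489)) = -41/74 - (573 + 35697) = -41/74 - 1*36270 = -41/74 - 36270 = -2684021/74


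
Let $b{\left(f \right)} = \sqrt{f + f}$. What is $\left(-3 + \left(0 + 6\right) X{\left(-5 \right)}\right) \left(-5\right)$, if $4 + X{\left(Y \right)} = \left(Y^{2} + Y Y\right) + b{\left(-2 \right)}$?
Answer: $-1365 - 60 i \approx -1365.0 - 60.0 i$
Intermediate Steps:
$b{\left(f \right)} = \sqrt{2} \sqrt{f}$ ($b{\left(f \right)} = \sqrt{2 f} = \sqrt{2} \sqrt{f}$)
$X{\left(Y \right)} = -4 + 2 i + 2 Y^{2}$ ($X{\left(Y \right)} = -4 + \left(\left(Y^{2} + Y Y\right) + \sqrt{2} \sqrt{-2}\right) = -4 + \left(\left(Y^{2} + Y^{2}\right) + \sqrt{2} i \sqrt{2}\right) = -4 + \left(2 Y^{2} + 2 i\right) = -4 + \left(2 i + 2 Y^{2}\right) = -4 + 2 i + 2 Y^{2}$)
$\left(-3 + \left(0 + 6\right) X{\left(-5 \right)}\right) \left(-5\right) = \left(-3 + \left(0 + 6\right) \left(-4 + 2 i + 2 \left(-5\right)^{2}\right)\right) \left(-5\right) = \left(-3 + 6 \left(-4 + 2 i + 2 \cdot 25\right)\right) \left(-5\right) = \left(-3 + 6 \left(-4 + 2 i + 50\right)\right) \left(-5\right) = \left(-3 + 6 \left(46 + 2 i\right)\right) \left(-5\right) = \left(-3 + \left(276 + 12 i\right)\right) \left(-5\right) = \left(273 + 12 i\right) \left(-5\right) = -1365 - 60 i$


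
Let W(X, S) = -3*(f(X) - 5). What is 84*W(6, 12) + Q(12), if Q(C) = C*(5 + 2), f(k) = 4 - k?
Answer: 1848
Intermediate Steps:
W(X, S) = 3 + 3*X (W(X, S) = -3*((4 - X) - 5) = -3*(-1 - X) = 3 + 3*X)
Q(C) = 7*C (Q(C) = C*7 = 7*C)
84*W(6, 12) + Q(12) = 84*(3 + 3*6) + 7*12 = 84*(3 + 18) + 84 = 84*21 + 84 = 1764 + 84 = 1848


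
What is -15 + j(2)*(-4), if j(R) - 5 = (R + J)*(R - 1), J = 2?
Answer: -51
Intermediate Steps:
j(R) = 5 + (-1 + R)*(2 + R) (j(R) = 5 + (R + 2)*(R - 1) = 5 + (2 + R)*(-1 + R) = 5 + (-1 + R)*(2 + R))
-15 + j(2)*(-4) = -15 + (3 + 2 + 2²)*(-4) = -15 + (3 + 2 + 4)*(-4) = -15 + 9*(-4) = -15 - 36 = -51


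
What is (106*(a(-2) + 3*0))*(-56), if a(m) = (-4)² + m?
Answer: -83104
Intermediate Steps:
a(m) = 16 + m
(106*(a(-2) + 3*0))*(-56) = (106*((16 - 2) + 3*0))*(-56) = (106*(14 + 0))*(-56) = (106*14)*(-56) = 1484*(-56) = -83104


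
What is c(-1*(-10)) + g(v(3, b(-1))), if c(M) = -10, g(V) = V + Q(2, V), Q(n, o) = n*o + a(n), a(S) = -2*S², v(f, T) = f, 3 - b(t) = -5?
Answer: -9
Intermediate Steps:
b(t) = 8 (b(t) = 3 - 1*(-5) = 3 + 5 = 8)
Q(n, o) = -2*n² + n*o (Q(n, o) = n*o - 2*n² = -2*n² + n*o)
g(V) = -8 + 3*V (g(V) = V + 2*(V - 2*2) = V + 2*(V - 4) = V + 2*(-4 + V) = V + (-8 + 2*V) = -8 + 3*V)
c(-1*(-10)) + g(v(3, b(-1))) = -10 + (-8 + 3*3) = -10 + (-8 + 9) = -10 + 1 = -9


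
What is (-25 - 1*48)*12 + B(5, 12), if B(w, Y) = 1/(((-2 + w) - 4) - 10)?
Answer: -9637/11 ≈ -876.09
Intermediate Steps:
B(w, Y) = 1/(-16 + w) (B(w, Y) = 1/((-6 + w) - 10) = 1/(-16 + w))
(-25 - 1*48)*12 + B(5, 12) = (-25 - 1*48)*12 + 1/(-16 + 5) = (-25 - 48)*12 + 1/(-11) = -73*12 - 1/11 = -876 - 1/11 = -9637/11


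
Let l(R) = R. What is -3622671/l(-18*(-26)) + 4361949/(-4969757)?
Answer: -153896033787/19879028 ≈ -7741.6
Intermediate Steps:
-3622671/l(-18*(-26)) + 4361949/(-4969757) = -3622671/((-18*(-26))) + 4361949/(-4969757) = -3622671/468 + 4361949*(-1/4969757) = -3622671*1/468 - 4361949/4969757 = -30963/4 - 4361949/4969757 = -153896033787/19879028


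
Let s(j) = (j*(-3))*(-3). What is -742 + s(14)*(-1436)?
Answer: -181678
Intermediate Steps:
s(j) = 9*j (s(j) = -3*j*(-3) = 9*j)
-742 + s(14)*(-1436) = -742 + (9*14)*(-1436) = -742 + 126*(-1436) = -742 - 180936 = -181678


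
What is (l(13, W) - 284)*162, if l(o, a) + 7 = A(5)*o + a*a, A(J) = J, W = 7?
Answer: -28674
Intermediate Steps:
l(o, a) = -7 + a² + 5*o (l(o, a) = -7 + (5*o + a*a) = -7 + (5*o + a²) = -7 + (a² + 5*o) = -7 + a² + 5*o)
(l(13, W) - 284)*162 = ((-7 + 7² + 5*13) - 284)*162 = ((-7 + 49 + 65) - 284)*162 = (107 - 284)*162 = -177*162 = -28674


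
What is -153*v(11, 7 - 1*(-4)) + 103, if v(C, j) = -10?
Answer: 1633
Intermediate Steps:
-153*v(11, 7 - 1*(-4)) + 103 = -153*(-10) + 103 = 1530 + 103 = 1633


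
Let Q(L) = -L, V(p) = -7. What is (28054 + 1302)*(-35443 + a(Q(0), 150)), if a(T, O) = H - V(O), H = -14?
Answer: -1040670200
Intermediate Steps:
a(T, O) = -7 (a(T, O) = -14 - 1*(-7) = -14 + 7 = -7)
(28054 + 1302)*(-35443 + a(Q(0), 150)) = (28054 + 1302)*(-35443 - 7) = 29356*(-35450) = -1040670200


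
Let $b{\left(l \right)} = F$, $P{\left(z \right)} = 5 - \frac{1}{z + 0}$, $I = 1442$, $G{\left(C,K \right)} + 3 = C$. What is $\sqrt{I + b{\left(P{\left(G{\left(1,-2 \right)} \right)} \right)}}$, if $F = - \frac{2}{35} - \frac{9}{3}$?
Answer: $\frac{\sqrt{1762705}}{35} \approx 37.933$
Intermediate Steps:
$G{\left(C,K \right)} = -3 + C$
$P{\left(z \right)} = 5 - \frac{1}{z}$
$F = - \frac{107}{35}$ ($F = \left(-2\right) \frac{1}{35} - 3 = - \frac{2}{35} - 3 = - \frac{107}{35} \approx -3.0571$)
$b{\left(l \right)} = - \frac{107}{35}$
$\sqrt{I + b{\left(P{\left(G{\left(1,-2 \right)} \right)} \right)}} = \sqrt{1442 - \frac{107}{35}} = \sqrt{\frac{50363}{35}} = \frac{\sqrt{1762705}}{35}$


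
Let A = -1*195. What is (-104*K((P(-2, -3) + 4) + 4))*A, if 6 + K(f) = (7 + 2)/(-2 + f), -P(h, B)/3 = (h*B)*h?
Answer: -821340/7 ≈ -1.1733e+5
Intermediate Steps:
P(h, B) = -3*B*h**2 (P(h, B) = -3*h*B*h = -3*B*h*h = -3*B*h**2)
A = -195
K(f) = -6 + 9/(-2 + f) (K(f) = -6 + (7 + 2)/(-2 + f) = -6 + 9/(-2 + f))
(-104*K((P(-2, -3) + 4) + 4))*A = -312*(7 - 2*((-3*(-3)*(-2)**2 + 4) + 4))/(-2 + ((-3*(-3)*(-2)**2 + 4) + 4))*(-195) = -312*(7 - 2*((-3*(-3)*4 + 4) + 4))/(-2 + ((-3*(-3)*4 + 4) + 4))*(-195) = -312*(7 - 2*((36 + 4) + 4))/(-2 + ((36 + 4) + 4))*(-195) = -312*(7 - 2*(40 + 4))/(-2 + (40 + 4))*(-195) = -312*(7 - 2*44)/(-2 + 44)*(-195) = -312*(7 - 88)/42*(-195) = -312*(-81)/42*(-195) = -104*(-81/14)*(-195) = (4212/7)*(-195) = -821340/7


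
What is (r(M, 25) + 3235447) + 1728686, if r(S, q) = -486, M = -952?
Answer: 4963647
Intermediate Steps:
(r(M, 25) + 3235447) + 1728686 = (-486 + 3235447) + 1728686 = 3234961 + 1728686 = 4963647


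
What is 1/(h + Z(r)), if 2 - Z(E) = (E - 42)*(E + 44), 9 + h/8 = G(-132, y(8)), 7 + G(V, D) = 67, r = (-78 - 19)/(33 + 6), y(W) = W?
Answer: 1521/3432575 ≈ 0.00044311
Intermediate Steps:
r = -97/39 ≈ -2.4872
G(V, D) = 60 (G(V, D) = -7 + 67 = 60)
h = 408 (h = -72 + 8*60 = -72 + 480 = 408)
Z(E) = 2 - (-42 + E)*(44 + E) (Z(E) = 2 - (E - 42)*(E + 44) = 2 - (-42 + E)*(44 + E))
1/(h + Z(r)) = 1/(408 + (1850 - (-97/39)**2 - 2*(-97/39))) = 1/(408 + (1850 - 1*9409/1521 + 194/39)) = 1/(408 + (1850 - 9409/1521 + 194/39)) = 1/(408 + 2812007/1521) = 1/(3432575/1521) = 1521/3432575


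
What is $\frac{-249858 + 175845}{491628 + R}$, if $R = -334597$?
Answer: $- \frac{74013}{157031} \approx -0.47133$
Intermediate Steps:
$\frac{-249858 + 175845}{491628 + R} = \frac{-249858 + 175845}{491628 - 334597} = - \frac{74013}{157031}$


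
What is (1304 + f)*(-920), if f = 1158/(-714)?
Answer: -142584360/119 ≈ -1.1982e+6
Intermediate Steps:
f = -193/119 (f = 1158*(-1/714) = -193/119 ≈ -1.6218)
(1304 + f)*(-920) = (1304 - 193/119)*(-920) = (154983/119)*(-920) = -142584360/119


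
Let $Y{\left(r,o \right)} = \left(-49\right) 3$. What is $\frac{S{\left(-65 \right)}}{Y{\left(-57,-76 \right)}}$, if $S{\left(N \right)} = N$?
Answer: $\frac{65}{147} \approx 0.44218$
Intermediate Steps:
$Y{\left(r,o \right)} = -147$
$\frac{S{\left(-65 \right)}}{Y{\left(-57,-76 \right)}} = - \frac{65}{-147} = \left(-65\right) \left(- \frac{1}{147}\right) = \frac{65}{147}$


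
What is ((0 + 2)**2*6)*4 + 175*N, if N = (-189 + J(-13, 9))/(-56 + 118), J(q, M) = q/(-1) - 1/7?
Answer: -24873/62 ≈ -401.18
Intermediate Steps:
J(q, M) = -1/7 - q (J(q, M) = q*(-1) - 1*1/7 = -q - 1/7 = -1/7 - q)
N = -1233/434 (N = (-189 + (-1/7 - 1*(-13)))/(-56 + 118) = (-189 + (-1/7 + 13))/62 = (-189 + 90/7)*(1/62) = -1233/7*1/62 = -1233/434 ≈ -2.8410)
((0 + 2)**2*6)*4 + 175*N = ((0 + 2)**2*6)*4 + 175*(-1233/434) = (2**2*6)*4 - 30825/62 = (4*6)*4 - 30825/62 = 24*4 - 30825/62 = 96 - 30825/62 = -24873/62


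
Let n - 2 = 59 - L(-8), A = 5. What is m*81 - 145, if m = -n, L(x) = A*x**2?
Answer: 20834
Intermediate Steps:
L(x) = 5*x**2
n = -259 (n = 2 + (59 - 5*(-8)**2) = 2 + (59 - 5*64) = 2 + (59 - 1*320) = 2 + (59 - 320) = 2 - 261 = -259)
m = 259 (m = -1*(-259) = 259)
m*81 - 145 = 259*81 - 145 = 20979 - 145 = 20834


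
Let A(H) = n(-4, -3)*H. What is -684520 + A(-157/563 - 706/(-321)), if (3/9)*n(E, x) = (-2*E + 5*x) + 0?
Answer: -41238598887/60241 ≈ -6.8456e+5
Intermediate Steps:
n(E, x) = -6*E + 15*x (n(E, x) = 3*((-2*E + 5*x) + 0) = 3*(-2*E + 5*x) = -6*E + 15*x)
A(H) = -21*H (A(H) = (-6*(-4) + 15*(-3))*H = (24 - 45)*H = -21*H)
-684520 + A(-157/563 - 706/(-321)) = -684520 - 21*(-157/563 - 706/(-321)) = -684520 - 21*(-157*1/563 - 706*(-1/321)) = -684520 - 21*(-157/563 + 706/321) = -684520 - 21*347081/180723 = -684520 - 2429567/60241 = -41238598887/60241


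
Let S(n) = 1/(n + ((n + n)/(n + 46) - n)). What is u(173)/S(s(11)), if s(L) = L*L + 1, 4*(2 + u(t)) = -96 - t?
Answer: -16897/168 ≈ -100.58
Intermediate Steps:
u(t) = -26 - t/4 (u(t) = -2 + (-96 - t)/4 = -2 + (-24 - t/4) = -26 - t/4)
s(L) = 1 + L**2 (s(L) = L**2 + 1 = 1 + L**2)
S(n) = (46 + n)/(2*n) (S(n) = 1/(n + ((2*n)/(46 + n) - n)) = 1/(n + (2*n/(46 + n) - n)) = 1/(n + (-n + 2*n/(46 + n))) = 1/(2*n/(46 + n)) = (46 + n)/(2*n))
u(173)/S(s(11)) = (-26 - 1/4*173)/(((46 + (1 + 11**2))/(2*(1 + 11**2)))) = (-26 - 173/4)/(((46 + (1 + 121))/(2*(1 + 121)))) = -277*244/(46 + 122)/4 = -277/(4*((1/2)*(1/122)*168)) = -277/(4*42/61) = -277/4*61/42 = -16897/168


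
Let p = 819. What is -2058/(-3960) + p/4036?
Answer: 240611/332970 ≈ 0.72262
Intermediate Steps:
-2058/(-3960) + p/4036 = -2058/(-3960) + 819/4036 = -2058*(-1/3960) + 819*(1/4036) = 343/660 + 819/4036 = 240611/332970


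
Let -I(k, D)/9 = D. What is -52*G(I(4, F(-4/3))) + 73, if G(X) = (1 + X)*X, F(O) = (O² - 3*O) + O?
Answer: -81047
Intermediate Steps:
F(O) = O² - 2*O
I(k, D) = -9*D
G(X) = X*(1 + X)
-52*G(I(4, F(-4/3))) + 73 = -52*(-9*(-4/3)*(-2 - 4/3))*(1 - 9*(-4/3)*(-2 - 4/3)) + 73 = -52*(-9*(-4*⅓)*(-2 - 4*⅓))*(1 - 9*(-4*⅓)*(-2 - 4*⅓)) + 73 = -52*(-(-12)*(-2 - 4/3))*(1 - (-12)*(-2 - 4/3)) + 73 = -52*(-(-12)*(-10)/3)*(1 - (-12)*(-10)/3) + 73 = -52*(-9*40/9)*(1 - 9*40/9) + 73 = -(-2080)*(1 - 40) + 73 = -(-2080)*(-39) + 73 = -52*1560 + 73 = -81120 + 73 = -81047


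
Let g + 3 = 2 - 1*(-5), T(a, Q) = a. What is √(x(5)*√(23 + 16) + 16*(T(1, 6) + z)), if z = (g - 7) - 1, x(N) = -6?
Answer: √(-48 - 6*√39) ≈ 9.245*I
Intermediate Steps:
g = 4 (g = -3 + (2 - 1*(-5)) = -3 + (2 + 5) = -3 + 7 = 4)
z = -4 (z = (4 - 7) - 1 = -3 - 1 = -4)
√(x(5)*√(23 + 16) + 16*(T(1, 6) + z)) = √(-6*√(23 + 16) + 16*(1 - 4)) = √(-6*√39 + 16*(-3)) = √(-6*√39 - 48) = √(-48 - 6*√39)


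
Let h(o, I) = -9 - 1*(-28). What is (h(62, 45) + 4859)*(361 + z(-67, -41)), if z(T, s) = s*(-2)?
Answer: 2160954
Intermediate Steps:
h(o, I) = 19 (h(o, I) = -9 + 28 = 19)
z(T, s) = -2*s
(h(62, 45) + 4859)*(361 + z(-67, -41)) = (19 + 4859)*(361 - 2*(-41)) = 4878*(361 + 82) = 4878*443 = 2160954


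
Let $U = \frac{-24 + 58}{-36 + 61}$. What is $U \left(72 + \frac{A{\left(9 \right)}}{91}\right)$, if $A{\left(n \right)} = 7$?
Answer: $\frac{31858}{325} \approx 98.025$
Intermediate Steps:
$U = \frac{34}{25} \approx 1.36$
$U \left(72 + \frac{A{\left(9 \right)}}{91}\right) = \frac{34 \left(72 + \frac{7}{91}\right)}{25} = \frac{34 \left(72 + 7 \cdot \frac{1}{91}\right)}{25} = \frac{34 \left(72 + \frac{1}{13}\right)}{25} = \frac{34}{25} \cdot \frac{937}{13} = \frac{31858}{325}$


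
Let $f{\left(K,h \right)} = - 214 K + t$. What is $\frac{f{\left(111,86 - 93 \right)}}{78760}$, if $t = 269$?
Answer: $- \frac{427}{1432} \approx -0.29818$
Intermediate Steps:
$f{\left(K,h \right)} = 269 - 214 K$ ($f{\left(K,h \right)} = - 214 K + 269 = 269 - 214 K$)
$\frac{f{\left(111,86 - 93 \right)}}{78760} = \frac{269 - 23754}{78760} = \left(269 - 23754\right) \frac{1}{78760} = \left(-23485\right) \frac{1}{78760} = - \frac{427}{1432}$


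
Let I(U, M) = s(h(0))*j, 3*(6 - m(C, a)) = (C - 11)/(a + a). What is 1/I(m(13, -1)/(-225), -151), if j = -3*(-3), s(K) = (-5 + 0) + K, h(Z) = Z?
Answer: -1/45 ≈ -0.022222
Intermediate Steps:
m(C, a) = 6 - (-11 + C)/(6*a) (m(C, a) = 6 - (C - 11)/(3*(a + a)) = 6 - (-11 + C)/(3*(2*a)) = 6 - (-11 + C)*1/(2*a)/3 = 6 - (-11 + C)/(6*a))
s(K) = -5 + K
j = 9
I(U, M) = -45 (I(U, M) = (-5 + 0)*9 = -5*9 = -45)
1/I(m(13, -1)/(-225), -151) = 1/(-45) = -1/45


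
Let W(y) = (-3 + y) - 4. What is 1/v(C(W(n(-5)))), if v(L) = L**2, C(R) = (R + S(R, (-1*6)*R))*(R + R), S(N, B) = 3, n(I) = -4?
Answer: 1/30976 ≈ 3.2283e-5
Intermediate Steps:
W(y) = -7 + y
C(R) = 2*R*(3 + R) (C(R) = (R + 3)*(R + R) = (3 + R)*(2*R) = 2*R*(3 + R))
1/v(C(W(n(-5)))) = 1/((2*(-7 - 4)*(3 + (-7 - 4)))**2) = 1/((2*(-11)*(3 - 11))**2) = 1/((2*(-11)*(-8))**2) = 1/(176**2) = 1/30976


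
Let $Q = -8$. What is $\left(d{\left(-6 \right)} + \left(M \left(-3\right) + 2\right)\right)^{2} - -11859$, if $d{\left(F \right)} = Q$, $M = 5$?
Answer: $12300$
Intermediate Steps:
$d{\left(F \right)} = -8$
$\left(d{\left(-6 \right)} + \left(M \left(-3\right) + 2\right)\right)^{2} - -11859 = \left(-8 + \left(5 \left(-3\right) + 2\right)\right)^{2} - -11859 = \left(-8 + \left(-15 + 2\right)\right)^{2} + 11859 = \left(-8 - 13\right)^{2} + 11859 = \left(-21\right)^{2} + 11859 = 441 + 11859 = 12300$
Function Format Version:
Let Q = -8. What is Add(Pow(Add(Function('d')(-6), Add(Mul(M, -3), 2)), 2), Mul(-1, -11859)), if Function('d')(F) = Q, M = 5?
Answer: 12300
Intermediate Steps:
Function('d')(F) = -8
Add(Pow(Add(Function('d')(-6), Add(Mul(M, -3), 2)), 2), Mul(-1, -11859)) = Add(Pow(Add(-8, Add(Mul(5, -3), 2)), 2), Mul(-1, -11859)) = Add(Pow(Add(-8, Add(-15, 2)), 2), 11859) = Add(Pow(Add(-8, -13), 2), 11859) = Add(Pow(-21, 2), 11859) = Add(441, 11859) = 12300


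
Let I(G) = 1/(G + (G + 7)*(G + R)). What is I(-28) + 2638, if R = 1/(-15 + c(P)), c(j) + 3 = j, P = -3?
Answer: 1479919/561 ≈ 2638.0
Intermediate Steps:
c(j) = -3 + j
R = -1/21 (R = 1/(-15 + (-3 - 3)) = 1/(-15 - 6) = 1/(-21) = -1/21 ≈ -0.047619)
I(G) = 1/(G + (7 + G)*(-1/21 + G)) (I(G) = 1/(G + (G + 7)*(G - 1/21)) = 1/(G + (7 + G)*(-1/21 + G)))
I(-28) + 2638 = 21/(-7 + 21*(-28)² + 167*(-28)) + 2638 = 21/(-7 + 21*784 - 4676) + 2638 = 21/(-7 + 16464 - 4676) + 2638 = 21/11781 + 2638 = 21*(1/11781) + 2638 = 1/561 + 2638 = 1479919/561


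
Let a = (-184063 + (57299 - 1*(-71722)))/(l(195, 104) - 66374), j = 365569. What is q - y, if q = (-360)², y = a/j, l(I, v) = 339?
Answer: 3128589219328958/24140348915 ≈ 1.2960e+5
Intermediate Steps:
a = 55042/66035 (a = (-184063 + (57299 - 1*(-71722)))/(339 - 66374) = (-184063 + (57299 + 71722))/(-66035) = (-184063 + 129021)*(-1/66035) = -55042*(-1/66035) = 55042/66035 ≈ 0.83353)
y = 55042/24140348915 (y = (55042/66035)/365569 = (55042/66035)*(1/365569) = 55042/24140348915 ≈ 2.2801e-6)
q = 129600
q - y = 129600 - 1*55042/24140348915 = 129600 - 55042/24140348915 = 3128589219328958/24140348915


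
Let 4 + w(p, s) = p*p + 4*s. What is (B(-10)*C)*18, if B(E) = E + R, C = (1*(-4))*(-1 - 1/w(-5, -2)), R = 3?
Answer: -7056/13 ≈ -542.77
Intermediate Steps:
w(p, s) = -4 + p**2 + 4*s (w(p, s) = -4 + (p*p + 4*s) = -4 + (p**2 + 4*s) = -4 + p**2 + 4*s)
C = 56/13 (C = (1*(-4))*(-1 - 1/(-4 + (-5)**2 + 4*(-2))) = -4*(-1 - 1/(-4 + 25 - 8)) = -4*(-1 - 1/13) = -4*(-14/13) = 56/13 ≈ 4.3077)
B(E) = 3 + E (B(E) = E + 3 = 3 + E)
(B(-10)*C)*18 = ((3 - 10)*(56/13))*18 = -7*56/13*18 = -392/13*18 = -7056/13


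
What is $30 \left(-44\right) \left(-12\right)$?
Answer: $15840$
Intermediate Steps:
$30 \left(-44\right) \left(-12\right) = \left(-1320\right) \left(-12\right) = 15840$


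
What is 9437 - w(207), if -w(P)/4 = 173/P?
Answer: 1954151/207 ≈ 9440.3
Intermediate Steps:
w(P) = -692/P
9437 - w(207) = 9437 - (-692)/207 = 9437 - 1*(-692/207) = 9437 + 692/207 = 1954151/207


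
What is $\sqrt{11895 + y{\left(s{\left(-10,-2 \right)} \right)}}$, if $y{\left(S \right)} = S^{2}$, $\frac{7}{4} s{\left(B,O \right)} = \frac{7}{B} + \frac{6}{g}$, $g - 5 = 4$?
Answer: $\frac{\sqrt{131142379}}{105} \approx 109.06$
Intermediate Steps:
$g = 9$ ($g = 5 + 4 = 9$)
$s{\left(B,O \right)} = \frac{8}{21} + \frac{4}{B}$ ($s{\left(B,O \right)} = \frac{4 \left(\frac{7}{B} + \frac{6}{9}\right)}{7} = \frac{4 \left(\frac{7}{B} + 6 \cdot \frac{1}{9}\right)}{7} = \frac{4 \left(\frac{7}{B} + \frac{2}{3}\right)}{7} = \frac{4 \left(\frac{2}{3} + \frac{7}{B}\right)}{7} = \frac{8}{21} + \frac{4}{B}$)
$\sqrt{11895 + y{\left(s{\left(-10,-2 \right)} \right)}} = \sqrt{11895 + \left(\frac{8}{21} + \frac{4}{-10}\right)^{2}} = \sqrt{11895 + \left(\frac{8}{21} + 4 \left(- \frac{1}{10}\right)\right)^{2}} = \sqrt{11895 + \left(\frac{8}{21} - \frac{2}{5}\right)^{2}} = \sqrt{11895 + \left(- \frac{2}{105}\right)^{2}} = \sqrt{11895 + \frac{4}{11025}} = \sqrt{\frac{131142379}{11025}} = \frac{\sqrt{131142379}}{105}$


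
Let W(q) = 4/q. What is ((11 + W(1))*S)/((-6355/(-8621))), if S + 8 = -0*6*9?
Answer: -206904/1271 ≈ -162.79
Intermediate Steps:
S = -8 (S = -8 - 0*6*9 = -8 - 4*0*9 = -8 + 0*9 = -8 + 0 = -8)
((11 + W(1))*S)/((-6355/(-8621))) = ((11 + 4/1)*(-8))/((-6355/(-8621))) = ((11 + 4*1)*(-8))/((-6355*(-1/8621))) = ((11 + 4)*(-8))/(6355/8621) = (15*(-8))*(8621/6355) = -120*8621/6355 = -206904/1271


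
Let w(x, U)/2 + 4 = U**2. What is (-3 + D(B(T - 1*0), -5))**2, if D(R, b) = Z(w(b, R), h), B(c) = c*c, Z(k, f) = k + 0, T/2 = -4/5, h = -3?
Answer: 1734489/390625 ≈ 4.4403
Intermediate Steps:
w(x, U) = -8 + 2*U**2
T = -8/5 (T = 2*(-4/5) = -8/5 ≈ -1.6000)
Z(k, f) = k
B(c) = c**2
D(R, b) = -8 + 2*R**2
(-3 + D(B(T - 1*0), -5))**2 = (-3 + (-8 + 2*((-8/5 - 1*0)**2)**2))**2 = (-3 + (-8 + 2*((-8/5 + 0)**2)**2))**2 = (-3 + (-8 + 2*((-8/5)**2)**2))**2 = (-3 + (-8 + 2*(64/25)**2))**2 = (-3 + (-8 + 2*(4096/625)))**2 = (-3 + (-8 + 8192/625))**2 = (-3 + 3192/625)**2 = (1317/625)**2 = 1734489/390625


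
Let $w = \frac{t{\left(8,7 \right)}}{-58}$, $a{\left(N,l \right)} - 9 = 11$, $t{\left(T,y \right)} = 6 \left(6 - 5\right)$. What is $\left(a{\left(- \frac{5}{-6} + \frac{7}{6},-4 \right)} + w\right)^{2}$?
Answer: $\frac{332929}{841} \approx 395.87$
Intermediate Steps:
$t{\left(T,y \right)} = 6$ ($t{\left(T,y \right)} = 6 \cdot 1 = 6$)
$a{\left(N,l \right)} = 20$ ($a{\left(N,l \right)} = 9 + 11 = 20$)
$w = - \frac{3}{29}$ ($w = \frac{6}{-58} = 6 \left(- \frac{1}{58}\right) = - \frac{3}{29} \approx -0.10345$)
$\left(a{\left(- \frac{5}{-6} + \frac{7}{6},-4 \right)} + w\right)^{2} = \left(20 - \frac{3}{29}\right)^{2} = \left(\frac{577}{29}\right)^{2} = \frac{332929}{841}$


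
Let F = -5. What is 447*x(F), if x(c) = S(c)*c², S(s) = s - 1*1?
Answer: -67050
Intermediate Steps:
S(s) = -1 + s (S(s) = s - 1 = -1 + s)
x(c) = c²*(-1 + c) (x(c) = (-1 + c)*c² = c²*(-1 + c))
447*x(F) = 447*((-5)²*(-1 - 5)) = 447*(25*(-6)) = 447*(-150) = -67050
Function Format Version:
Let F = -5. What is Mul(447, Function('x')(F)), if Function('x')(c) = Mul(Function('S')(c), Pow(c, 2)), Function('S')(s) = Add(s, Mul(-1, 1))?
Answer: -67050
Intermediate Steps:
Function('S')(s) = Add(-1, s) (Function('S')(s) = Add(s, -1) = Add(-1, s))
Function('x')(c) = Mul(Pow(c, 2), Add(-1, c)) (Function('x')(c) = Mul(Add(-1, c), Pow(c, 2)) = Mul(Pow(c, 2), Add(-1, c)))
Mul(447, Function('x')(F)) = Mul(447, Mul(Pow(-5, 2), Add(-1, -5))) = Mul(447, Mul(25, -6)) = Mul(447, -150) = -67050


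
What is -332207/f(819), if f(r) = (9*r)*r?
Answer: -332207/6036849 ≈ -0.055030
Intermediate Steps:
f(r) = 9*r**2
-332207/f(819) = -332207/(9*819**2) = -332207/(9*670761) = -332207/6036849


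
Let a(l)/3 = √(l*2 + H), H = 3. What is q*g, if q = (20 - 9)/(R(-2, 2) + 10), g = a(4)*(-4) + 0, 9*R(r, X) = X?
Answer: -297*√11/23 ≈ -42.828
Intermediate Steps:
R(r, X) = X/9
a(l) = 3*√(3 + 2*l) (a(l) = 3*√(l*2 + 3) = 3*√(2*l + 3) = 3*√(3 + 2*l))
g = -12*√11 (g = (3*√(3 + 2*4))*(-4) + 0 = (3*√(3 + 8))*(-4) + 0 = (3*√11)*(-4) + 0 = -12*√11 + 0 = -12*√11 ≈ -39.799)
q = 99/92 (q = (20 - 9)/((⅑)*2 + 10) = 11/(2/9 + 10) = 11/(92/9) = 11*(9/92) = 99/92 ≈ 1.0761)
q*g = 99*(-12*√11)/92 = -297*√11/23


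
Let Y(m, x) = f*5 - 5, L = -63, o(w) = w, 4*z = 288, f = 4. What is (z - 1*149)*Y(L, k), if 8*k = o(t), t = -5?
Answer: -1155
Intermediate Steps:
z = 72 (z = (1/4)*288 = 72)
k = -5/8 (k = (1/8)*(-5) = -5/8 ≈ -0.62500)
Y(m, x) = 15 (Y(m, x) = 4*5 - 5 = 20 - 5 = 15)
(z - 1*149)*Y(L, k) = (72 - 1*149)*15 = (72 - 149)*15 = -77*15 = -1155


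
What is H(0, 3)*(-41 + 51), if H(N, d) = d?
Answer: 30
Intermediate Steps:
H(0, 3)*(-41 + 51) = 3*(-41 + 51) = 3*10 = 30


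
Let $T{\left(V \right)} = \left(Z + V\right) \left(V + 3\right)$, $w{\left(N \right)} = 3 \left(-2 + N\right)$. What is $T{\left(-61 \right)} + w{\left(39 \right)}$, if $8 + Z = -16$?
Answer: $5041$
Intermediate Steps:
$w{\left(N \right)} = -6 + 3 N$
$Z = -24$ ($Z = -8 - 16 = -24$)
$T{\left(V \right)} = \left(-24 + V\right) \left(3 + V\right)$ ($T{\left(V \right)} = \left(-24 + V\right) \left(V + 3\right) = \left(-24 + V\right) \left(3 + V\right)$)
$T{\left(-61 \right)} + w{\left(39 \right)} = \left(-72 + \left(-61\right)^{2} - -1281\right) + \left(-6 + 3 \cdot 39\right) = \left(-72 + 3721 + 1281\right) + \left(-6 + 117\right) = 4930 + 111 = 5041$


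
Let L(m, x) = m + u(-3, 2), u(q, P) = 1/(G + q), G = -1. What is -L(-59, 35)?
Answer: 237/4 ≈ 59.250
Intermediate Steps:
u(q, P) = 1/(-1 + q)
L(m, x) = -¼ + m (L(m, x) = m + 1/(-1 - 3) = m + 1/(-4) = m - ¼ = -¼ + m)
-L(-59, 35) = -(-¼ - 59) = -1*(-237/4) = 237/4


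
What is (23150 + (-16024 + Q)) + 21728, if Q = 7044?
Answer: 35898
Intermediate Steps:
(23150 + (-16024 + Q)) + 21728 = (23150 + (-16024 + 7044)) + 21728 = (23150 - 8980) + 21728 = 14170 + 21728 = 35898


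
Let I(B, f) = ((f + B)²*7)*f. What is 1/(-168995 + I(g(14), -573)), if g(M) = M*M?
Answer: -1/570248414 ≈ -1.7536e-9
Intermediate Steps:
g(M) = M²
I(B, f) = 7*f*(B + f)² (I(B, f) = ((B + f)²*7)*f = (7*(B + f)²)*f = 7*f*(B + f)²)
1/(-168995 + I(g(14), -573)) = 1/(-168995 + 7*(-573)*(14² - 573)²) = 1/(-168995 + 7*(-573)*(196 - 573)²) = 1/(-168995 + 7*(-573)*(-377)²) = 1/(-168995 + 7*(-573)*142129) = 1/(-168995 - 570079419) = 1/(-570248414) = -1/570248414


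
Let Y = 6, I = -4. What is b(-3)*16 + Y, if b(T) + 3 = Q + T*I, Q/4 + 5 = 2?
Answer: -42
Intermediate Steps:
Q = -12 (Q = -20 + 4*2 = -20 + 8 = -12)
b(T) = -15 - 4*T (b(T) = -3 + (-12 + T*(-4)) = -3 + (-12 - 4*T) = -15 - 4*T)
b(-3)*16 + Y = (-15 - 4*(-3))*16 + 6 = (-15 + 12)*16 + 6 = -3*16 + 6 = -48 + 6 = -42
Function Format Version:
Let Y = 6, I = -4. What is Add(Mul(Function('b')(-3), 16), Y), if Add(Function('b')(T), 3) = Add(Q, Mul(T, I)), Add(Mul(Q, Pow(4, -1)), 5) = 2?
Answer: -42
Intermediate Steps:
Q = -12 (Q = Add(-20, Mul(4, 2)) = Add(-20, 8) = -12)
Function('b')(T) = Add(-15, Mul(-4, T)) (Function('b')(T) = Add(-3, Add(-12, Mul(T, -4))) = Add(-3, Add(-12, Mul(-4, T))) = Add(-15, Mul(-4, T)))
Add(Mul(Function('b')(-3), 16), Y) = Add(Mul(Add(-15, Mul(-4, -3)), 16), 6) = Add(Mul(Add(-15, 12), 16), 6) = Add(Mul(-3, 16), 6) = Add(-48, 6) = -42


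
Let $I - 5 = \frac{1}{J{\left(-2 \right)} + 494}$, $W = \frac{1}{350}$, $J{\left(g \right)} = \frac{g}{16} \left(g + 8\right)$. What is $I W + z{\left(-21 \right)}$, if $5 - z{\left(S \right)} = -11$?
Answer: $\frac{11058669}{690550} \approx 16.014$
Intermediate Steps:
$z{\left(S \right)} = 16$ ($z{\left(S \right)} = 5 - -11 = 5 + 11 = 16$)
$J{\left(g \right)} = \frac{g \left(8 + g\right)}{16}$ ($J{\left(g \right)} = g \frac{1}{16} \left(8 + g\right) = \frac{g}{16} \left(8 + g\right) = \frac{g \left(8 + g\right)}{16}$)
$W = \frac{1}{350} \approx 0.0028571$
$I = \frac{9869}{1973}$ ($I = 5 + \frac{1}{\frac{1}{16} \left(-2\right) \left(8 - 2\right) + 494} = 5 + \frac{1}{\frac{1}{16} \left(-2\right) 6 + 494} = 5 + \frac{1}{- \frac{3}{4} + 494} = 5 + \frac{1}{\frac{1973}{4}} = 5 + \frac{4}{1973} = \frac{9869}{1973} \approx 5.002$)
$I W + z{\left(-21 \right)} = \frac{9869}{1973} \cdot \frac{1}{350} + 16 = \frac{9869}{690550} + 16 = \frac{11058669}{690550}$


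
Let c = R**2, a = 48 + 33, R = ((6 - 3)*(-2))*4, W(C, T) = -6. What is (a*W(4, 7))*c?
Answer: -279936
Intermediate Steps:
R = -24 (R = (3*(-2))*4 = -6*4 = -24)
a = 81
c = 576 (c = (-24)**2 = 576)
(a*W(4, 7))*c = (81*(-6))*576 = -486*576 = -279936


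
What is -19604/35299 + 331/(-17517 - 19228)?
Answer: -732032949/1297061755 ≈ -0.56438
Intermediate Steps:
-19604/35299 + 331/(-17517 - 19228) = -19604*1/35299 + 331/(-36745) = -19604/35299 + 331*(-1/36745) = -19604/35299 - 331/36745 = -732032949/1297061755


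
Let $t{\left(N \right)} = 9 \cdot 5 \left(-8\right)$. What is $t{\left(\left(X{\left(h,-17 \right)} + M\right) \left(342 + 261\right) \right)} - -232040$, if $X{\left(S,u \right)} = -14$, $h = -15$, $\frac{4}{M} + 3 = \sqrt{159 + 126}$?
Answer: $231680$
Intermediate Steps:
$M = \frac{4}{-3 + \sqrt{285}}$ ($M = \frac{4}{-3 + \sqrt{159 + 126}} = \frac{4}{-3 + \sqrt{285}} \approx 0.28814$)
$t{\left(N \right)} = -360$ ($t{\left(N \right)} = 45 \left(-8\right) = -360$)
$t{\left(\left(X{\left(h,-17 \right)} + M\right) \left(342 + 261\right) \right)} - -232040 = -360 - -232040 = -360 + 232040 = 231680$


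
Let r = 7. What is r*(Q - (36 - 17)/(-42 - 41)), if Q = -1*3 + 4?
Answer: 714/83 ≈ 8.6024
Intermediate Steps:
Q = 1 (Q = -3 + 4 = 1)
r*(Q - (36 - 17)/(-42 - 41)) = 7*(1 - (36 - 17)/(-42 - 41)) = 7*(1 - 19/(-83)) = 7*(1 - 19*(-1)/83) = 7*(1 - 1*(-19/83)) = 7*(1 + 19/83) = 7*(102/83) = 714/83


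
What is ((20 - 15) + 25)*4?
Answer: 120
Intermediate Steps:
((20 - 15) + 25)*4 = (5 + 25)*4 = 30*4 = 120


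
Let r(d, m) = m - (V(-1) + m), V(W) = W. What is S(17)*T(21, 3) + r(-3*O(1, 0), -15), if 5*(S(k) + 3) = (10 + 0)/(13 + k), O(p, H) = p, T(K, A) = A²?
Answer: -127/5 ≈ -25.400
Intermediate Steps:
S(k) = -3 + 2/(13 + k) (S(k) = -3 + ((10 + 0)/(13 + k))/5 = -3 + (10/(13 + k))/5 = -3 + 2/(13 + k))
r(d, m) = 1 (r(d, m) = m - (-1 + m) = m + (1 - m) = 1)
S(17)*T(21, 3) + r(-3*O(1, 0), -15) = ((-37 - 3*17)/(13 + 17))*3² + 1 = ((-37 - 51)/30)*9 + 1 = ((1/30)*(-88))*9 + 1 = -44/15*9 + 1 = -132/5 + 1 = -127/5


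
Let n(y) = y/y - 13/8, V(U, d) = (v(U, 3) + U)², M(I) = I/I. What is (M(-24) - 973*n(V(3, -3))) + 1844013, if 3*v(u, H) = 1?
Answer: 14756977/8 ≈ 1.8446e+6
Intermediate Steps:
v(u, H) = ⅓ (v(u, H) = (⅓)*1 = ⅓)
M(I) = 1
V(U, d) = (⅓ + U)²
n(y) = -5/8 (n(y) = 1 - 13*⅛ = 1 - 13/8 = -5/8)
(M(-24) - 973*n(V(3, -3))) + 1844013 = (1 - 973*(-5/8)) + 1844013 = (1 + 4865/8) + 1844013 = 4873/8 + 1844013 = 14756977/8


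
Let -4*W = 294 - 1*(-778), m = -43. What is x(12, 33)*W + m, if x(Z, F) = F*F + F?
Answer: -300739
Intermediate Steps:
x(Z, F) = F + F**2 (x(Z, F) = F**2 + F = F + F**2)
W = -268 (W = -(294 - 1*(-778))/4 = -(294 + 778)/4 = -1/4*1072 = -268)
x(12, 33)*W + m = (33*(1 + 33))*(-268) - 43 = (33*34)*(-268) - 43 = 1122*(-268) - 43 = -300696 - 43 = -300739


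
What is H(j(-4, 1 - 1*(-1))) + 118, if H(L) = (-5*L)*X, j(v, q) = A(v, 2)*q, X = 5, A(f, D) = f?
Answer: 318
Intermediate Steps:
j(v, q) = q*v (j(v, q) = v*q = q*v)
H(L) = -25*L (H(L) = -5*L*5 = -25*L)
H(j(-4, 1 - 1*(-1))) + 118 = -25*(1 - 1*(-1))*(-4) + 118 = -25*(1 + 1)*(-4) + 118 = -50*(-4) + 118 = -25*(-8) + 118 = 200 + 118 = 318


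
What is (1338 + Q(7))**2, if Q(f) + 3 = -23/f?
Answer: 86899684/49 ≈ 1.7735e+6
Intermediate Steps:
Q(f) = -3 - 23/f
(1338 + Q(7))**2 = (1338 + (-3 - 23/7))**2 = (1338 - 44/7)**2 = (9322/7)**2 = 86899684/49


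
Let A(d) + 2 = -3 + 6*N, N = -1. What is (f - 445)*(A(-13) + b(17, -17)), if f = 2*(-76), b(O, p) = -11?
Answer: 13134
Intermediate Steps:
A(d) = -11 (A(d) = -2 + (-3 + 6*(-1)) = -2 + (-3 - 6) = -2 - 9 = -11)
f = -152
(f - 445)*(A(-13) + b(17, -17)) = (-152 - 445)*(-11 - 11) = -597*(-22) = 13134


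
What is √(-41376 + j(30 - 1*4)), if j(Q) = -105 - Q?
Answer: I*√41507 ≈ 203.73*I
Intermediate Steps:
√(-41376 + j(30 - 1*4)) = √(-41376 + (-105 - (30 - 1*4))) = √(-41376 + (-105 - (30 - 4))) = √(-41376 + (-105 - 1*26)) = √(-41376 + (-105 - 26)) = √(-41376 - 131) = √(-41507) = I*√41507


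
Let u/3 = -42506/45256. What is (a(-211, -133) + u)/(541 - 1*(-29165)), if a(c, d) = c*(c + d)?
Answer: 1642366993/672187368 ≈ 2.4433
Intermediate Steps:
u = -63759/22628 (u = 3*(-42506/45256) = 3*(-42506*1/45256) = 3*(-21253/22628) = -63759/22628 ≈ -2.8177)
(a(-211, -133) + u)/(541 - 1*(-29165)) = (-211*(-211 - 133) - 63759/22628)/(541 - 1*(-29165)) = (-211*(-344) - 63759/22628)/(541 + 29165) = (72584 - 63759/22628)/29706 = (1642366993/22628)*(1/29706) = 1642366993/672187368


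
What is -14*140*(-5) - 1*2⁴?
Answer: 9784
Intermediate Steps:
-14*140*(-5) - 1*2⁴ = -1960*(-5) - 1*16 = 9800 - 16 = 9784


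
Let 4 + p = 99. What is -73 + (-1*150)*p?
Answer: -14323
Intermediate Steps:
p = 95 (p = -4 + 99 = 95)
-73 + (-1*150)*p = -73 - 1*150*95 = -73 - 150*95 = -73 - 14250 = -14323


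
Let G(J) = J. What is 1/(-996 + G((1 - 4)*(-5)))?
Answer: -1/981 ≈ -0.0010194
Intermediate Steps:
1/(-996 + G((1 - 4)*(-5))) = 1/(-996 + (1 - 4)*(-5)) = 1/(-996 - 3*(-5)) = 1/(-996 + 15) = 1/(-981) = -1/981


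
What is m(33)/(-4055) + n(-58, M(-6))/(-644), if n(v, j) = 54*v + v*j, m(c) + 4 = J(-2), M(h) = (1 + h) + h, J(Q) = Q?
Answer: 5058517/1305710 ≈ 3.8741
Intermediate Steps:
M(h) = 1 + 2*h
m(c) = -6 (m(c) = -4 - 2 = -6)
n(v, j) = 54*v + j*v
m(33)/(-4055) + n(-58, M(-6))/(-644) = -6/(-4055) - 58*(54 + (1 + 2*(-6)))/(-644) = -6*(-1/4055) - 58*(54 + (1 - 12))*(-1/644) = 6/4055 - 58*(54 - 11)*(-1/644) = 6/4055 - 58*43*(-1/644) = 6/4055 - 2494*(-1/644) = 6/4055 + 1247/322 = 5058517/1305710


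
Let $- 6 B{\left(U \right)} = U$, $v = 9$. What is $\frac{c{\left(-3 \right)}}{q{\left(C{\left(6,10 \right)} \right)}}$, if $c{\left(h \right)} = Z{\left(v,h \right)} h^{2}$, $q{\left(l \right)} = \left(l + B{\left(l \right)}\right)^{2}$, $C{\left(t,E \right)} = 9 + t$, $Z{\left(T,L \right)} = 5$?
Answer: $\frac{36}{125} \approx 0.288$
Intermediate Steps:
$B{\left(U \right)} = - \frac{U}{6}$
$q{\left(l \right)} = \frac{25 l^{2}}{36}$ ($q{\left(l \right)} = \left(l - \frac{l}{6}\right)^{2} = \left(\frac{5 l}{6}\right)^{2} = \frac{25 l^{2}}{36}$)
$c{\left(h \right)} = 5 h^{2}$
$\frac{c{\left(-3 \right)}}{q{\left(C{\left(6,10 \right)} \right)}} = \frac{5 \left(-3\right)^{2}}{\frac{25}{36} \left(9 + 6\right)^{2}} = \frac{5 \cdot 9}{\frac{25}{36} \cdot 15^{2}} = \frac{45}{\frac{25}{36} \cdot 225} = \frac{45}{\frac{625}{4}} = 45 \cdot \frac{4}{625} = \frac{36}{125}$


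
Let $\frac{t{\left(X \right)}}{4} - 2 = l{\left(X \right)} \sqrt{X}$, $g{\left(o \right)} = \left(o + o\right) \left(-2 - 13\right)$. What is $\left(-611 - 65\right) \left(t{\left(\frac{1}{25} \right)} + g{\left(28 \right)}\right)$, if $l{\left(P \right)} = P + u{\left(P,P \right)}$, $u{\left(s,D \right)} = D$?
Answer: $\frac{70298592}{125} \approx 5.6239 \cdot 10^{5}$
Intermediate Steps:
$g{\left(o \right)} = - 30 o$ ($g{\left(o \right)} = 2 o \left(-15\right) = - 30 o$)
$l{\left(P \right)} = 2 P$ ($l{\left(P \right)} = P + P = 2 P$)
$t{\left(X \right)} = 8 + 8 X^{\frac{3}{2}}$ ($t{\left(X \right)} = 8 + 4 \cdot 2 X \sqrt{X} = 8 + 4 \cdot 2 X^{\frac{3}{2}} = 8 + 8 X^{\frac{3}{2}}$)
$\left(-611 - 65\right) \left(t{\left(\frac{1}{25} \right)} + g{\left(28 \right)}\right) = \left(-611 - 65\right) \left(\left(8 + 8 \left(\frac{1}{25}\right)^{\frac{3}{2}}\right) - 840\right) = \left(-611 - 65\right) \left(\left(8 + \frac{8}{125}\right) - 840\right) = - 676 \left(\left(8 + 8 \cdot \frac{1}{125}\right) - 840\right) = - 676 \left(\left(8 + \frac{8}{125}\right) - 840\right) = - 676 \left(\frac{1008}{125} - 840\right) = \left(-676\right) \left(- \frac{103992}{125}\right) = \frac{70298592}{125}$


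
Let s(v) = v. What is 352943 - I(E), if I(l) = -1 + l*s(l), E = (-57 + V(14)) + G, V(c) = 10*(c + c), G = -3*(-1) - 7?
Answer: 304983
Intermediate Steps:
G = -4 (G = 3 - 7 = -4)
V(c) = 20*c (V(c) = 10*(2*c) = 20*c)
E = 219 (E = (-57 + 20*14) - 4 = (-57 + 280) - 4 = 223 - 4 = 219)
I(l) = -1 + l**2 (I(l) = -1 + l*l = -1 + l**2)
352943 - I(E) = 352943 - (-1 + 219**2) = 352943 - (-1 + 47961) = 352943 - 1*47960 = 352943 - 47960 = 304983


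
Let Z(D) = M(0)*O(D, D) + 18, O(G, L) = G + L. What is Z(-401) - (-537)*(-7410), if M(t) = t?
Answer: -3979152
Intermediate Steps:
Z(D) = 18 (Z(D) = 0*(D + D) + 18 = 0*(2*D) + 18 = 0 + 18 = 18)
Z(-401) - (-537)*(-7410) = 18 - (-537)*(-7410) = 18 - 1*3979170 = 18 - 3979170 = -3979152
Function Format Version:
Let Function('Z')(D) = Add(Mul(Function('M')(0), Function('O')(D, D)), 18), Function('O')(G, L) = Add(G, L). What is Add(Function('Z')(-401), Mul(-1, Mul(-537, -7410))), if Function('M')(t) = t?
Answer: -3979152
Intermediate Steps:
Function('Z')(D) = 18 (Function('Z')(D) = Add(Mul(0, Add(D, D)), 18) = Add(Mul(0, Mul(2, D)), 18) = Add(0, 18) = 18)
Add(Function('Z')(-401), Mul(-1, Mul(-537, -7410))) = Add(18, Mul(-1, Mul(-537, -7410))) = Add(18, Mul(-1, 3979170)) = Add(18, -3979170) = -3979152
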